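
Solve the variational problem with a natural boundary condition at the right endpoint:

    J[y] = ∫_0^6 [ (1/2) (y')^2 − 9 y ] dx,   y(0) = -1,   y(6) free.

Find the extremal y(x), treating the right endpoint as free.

The Lagrangian L = (1/2) (y')^2 − 9 y gives
    ∂L/∂y = −9,   ∂L/∂y' = y'.
Euler-Lagrange: d/dx(y') − (−9) = 0, i.e. y'' + 9 = 0, so
    y(x) = −(9/2) x^2 + C1 x + C2.
Fixed left endpoint y(0) = -1 ⇒ C2 = -1.
The right endpoint x = 6 is free, so the natural (transversality) condition is ∂L/∂y' |_{x=6} = 0, i.e. y'(6) = 0.
Compute y'(x) = −9 x + C1, so y'(6) = −54 + C1 = 0 ⇒ C1 = 54.
Therefore the extremal is
    y(x) = −(9/2) x^2 + 54 x − 1.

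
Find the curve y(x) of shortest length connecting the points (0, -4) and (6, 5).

Arc-length functional: J[y] = ∫ sqrt(1 + (y')^2) dx.
Lagrangian L = sqrt(1 + (y')^2) has no explicit y dependence, so ∂L/∂y = 0 and the Euler-Lagrange equation gives
    d/dx( y' / sqrt(1 + (y')^2) ) = 0  ⇒  y' / sqrt(1 + (y')^2) = const.
Hence y' is constant, so y(x) is affine.
Fitting the endpoints (0, -4) and (6, 5):
    slope m = (5 − (-4)) / (6 − 0) = 3/2,
    intercept c = (-4) − m·0 = -4.
Extremal: y(x) = (3/2) x - 4.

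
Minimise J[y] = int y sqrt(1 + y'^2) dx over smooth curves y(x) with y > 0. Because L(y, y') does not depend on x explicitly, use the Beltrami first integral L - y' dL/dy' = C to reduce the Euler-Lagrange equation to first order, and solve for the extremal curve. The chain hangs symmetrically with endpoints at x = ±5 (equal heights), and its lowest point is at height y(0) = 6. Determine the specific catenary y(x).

The Lagrangian L(y, y') = y sqrt(1 + y'^2) has no explicit x dependence, so the Beltrami identity applies:
    L − y' ∂L/∂y' = C.
Compute ∂L/∂y' = y · y' / sqrt(1 + y'^2). Then
    L − y' ∂L/∂y'
    = y sqrt(1 + y'^2) − y · y'^2 / sqrt(1 + y'^2)
    = y (1 + y'^2 − y'^2) / sqrt(1 + y'^2)
    = y / sqrt(1 + y'^2) = C.
Squaring gives y^2 = C^2 (1 + y'^2), i.e.
    y'^2 = y^2 / C^2 − 1.
Separating variables,
    dy / sqrt(y^2 − C^2) = dx / C,
and integrating gives arccosh(y / C) = (x − a)/C, so
    y(x) = C cosh((x − a)/C),
the catenary. The constants C and a are fixed by the two endpoint conditions (and, for the hanging-chain problem, the length constraint selects C).
Now fit the given data. The endpoints x = ±5 are symmetric at equal height, so the catenary is even about its minimum: a = 0 and y(x) = C cosh(x/C). The lowest point is y(0) = C cosh(0) = C, and we are told y(0) = 6, so C = 6. Therefore
    y(x) = 6 cosh(x/6),
and at the endpoints
    y(±5) = 6 cosh(5/6).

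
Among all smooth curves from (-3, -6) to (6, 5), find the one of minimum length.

Arc-length functional: J[y] = ∫ sqrt(1 + (y')^2) dx.
Lagrangian L = sqrt(1 + (y')^2) has no explicit y dependence, so ∂L/∂y = 0 and the Euler-Lagrange equation gives
    d/dx( y' / sqrt(1 + (y')^2) ) = 0  ⇒  y' / sqrt(1 + (y')^2) = const.
Hence y' is constant, so y(x) is affine.
Fitting the endpoints (-3, -6) and (6, 5):
    slope m = (5 − (-6)) / (6 − (-3)) = 11/9,
    intercept c = (-6) − m·(-3) = -7/3.
Extremal: y(x) = (11/9) x - 7/3.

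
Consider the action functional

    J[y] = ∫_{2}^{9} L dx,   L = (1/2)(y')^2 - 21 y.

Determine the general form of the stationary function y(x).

The Lagrangian is L = (1/2)(y')^2 - 21 y.
∂L/∂y = -21.
∂L/∂y' = y'.
The Euler-Lagrange equation d/dx(∂L/∂y') − ∂L/∂y = 0 becomes:
    y'' + 21 = 0
General solution: y(x) = -(21/2) x^2 + A x + B, where A and B are arbitrary constants fixed by the endpoint conditions.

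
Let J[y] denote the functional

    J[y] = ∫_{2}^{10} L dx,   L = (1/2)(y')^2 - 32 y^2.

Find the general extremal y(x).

The Lagrangian is L = (1/2)(y')^2 - 32 y^2.
∂L/∂y = -64y.
∂L/∂y' = y'.
The Euler-Lagrange equation d/dx(∂L/∂y') − ∂L/∂y = 0 becomes:
    y'' + 64 y = 0
General solution: y(x) = A sin(8x) + B cos(8x), where A and B are arbitrary constants fixed by the endpoint conditions.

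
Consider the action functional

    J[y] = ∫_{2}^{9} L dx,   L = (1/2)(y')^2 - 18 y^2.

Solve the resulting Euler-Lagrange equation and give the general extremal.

The Lagrangian is L = (1/2)(y')^2 - 18 y^2.
∂L/∂y = -36y.
∂L/∂y' = y'.
The Euler-Lagrange equation d/dx(∂L/∂y') − ∂L/∂y = 0 becomes:
    y'' + 36 y = 0
General solution: y(x) = A sin(6x) + B cos(6x), where A and B are arbitrary constants fixed by the endpoint conditions.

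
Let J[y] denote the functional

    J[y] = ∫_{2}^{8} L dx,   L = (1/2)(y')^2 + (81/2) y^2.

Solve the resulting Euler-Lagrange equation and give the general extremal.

The Lagrangian is L = (1/2)(y')^2 + (81/2) y^2.
∂L/∂y = 81y.
∂L/∂y' = y'.
The Euler-Lagrange equation d/dx(∂L/∂y') − ∂L/∂y = 0 becomes:
    y'' - 81 y = 0
General solution: y(x) = A e^(9x) + B e^(-9x), where A and B are arbitrary constants fixed by the endpoint conditions.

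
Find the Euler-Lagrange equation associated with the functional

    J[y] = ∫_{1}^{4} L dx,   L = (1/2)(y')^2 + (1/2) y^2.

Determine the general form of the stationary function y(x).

The Lagrangian is L = (1/2)(y')^2 + (1/2) y^2.
∂L/∂y = y.
∂L/∂y' = y'.
The Euler-Lagrange equation d/dx(∂L/∂y') − ∂L/∂y = 0 becomes:
    y'' - y = 0
General solution: y(x) = A e^x + B e^(-x), where A and B are arbitrary constants fixed by the endpoint conditions.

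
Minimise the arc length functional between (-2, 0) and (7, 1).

Arc-length functional: J[y] = ∫ sqrt(1 + (y')^2) dx.
Lagrangian L = sqrt(1 + (y')^2) has no explicit y dependence, so ∂L/∂y = 0 and the Euler-Lagrange equation gives
    d/dx( y' / sqrt(1 + (y')^2) ) = 0  ⇒  y' / sqrt(1 + (y')^2) = const.
Hence y' is constant, so y(x) is affine.
Fitting the endpoints (-2, 0) and (7, 1):
    slope m = (1 − 0) / (7 − (-2)) = 1/9,
    intercept c = 0 − m·(-2) = 2/9.
Extremal: y(x) = (1/9) x + 2/9.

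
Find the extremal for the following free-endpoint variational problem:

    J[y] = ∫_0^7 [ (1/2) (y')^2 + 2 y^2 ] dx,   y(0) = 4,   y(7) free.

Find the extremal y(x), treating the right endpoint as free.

The Lagrangian L = (1/2) (y')^2 + 2 y^2 gives
    ∂L/∂y = 4 y,   ∂L/∂y' = y'.
Euler-Lagrange: y'' − 4 y = 0.
With k = 2, the general solution is
    y(x) = A cosh(2 x) + B sinh(2 x).
Fixed left endpoint y(0) = 4 ⇒ A = 4.
The right endpoint x = 7 is free, so the natural (transversality) condition is ∂L/∂y' |_{x=7} = 0, i.e. y'(7) = 0.
Compute y'(x) = A k sinh(k x) + B k cosh(k x), so
    y'(7) = A k sinh(k·7) + B k cosh(k·7) = 0
    ⇒ B = −A tanh(k·7) = − 4 tanh(2·7).
Therefore the extremal is
    y(x) = 4 cosh(2 x) − 4 tanh(2·7) sinh(2 x).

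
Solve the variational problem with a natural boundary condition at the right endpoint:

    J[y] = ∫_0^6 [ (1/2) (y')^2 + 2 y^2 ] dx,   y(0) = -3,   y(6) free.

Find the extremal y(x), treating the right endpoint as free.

The Lagrangian L = (1/2) (y')^2 + 2 y^2 gives
    ∂L/∂y = 4 y,   ∂L/∂y' = y'.
Euler-Lagrange: y'' − 4 y = 0.
With k = 2, the general solution is
    y(x) = A cosh(2 x) + B sinh(2 x).
Fixed left endpoint y(0) = -3 ⇒ A = -3.
The right endpoint x = 6 is free, so the natural (transversality) condition is ∂L/∂y' |_{x=6} = 0, i.e. y'(6) = 0.
Compute y'(x) = A k sinh(k x) + B k cosh(k x), so
    y'(6) = A k sinh(k·6) + B k cosh(k·6) = 0
    ⇒ B = −A tanh(k·6) = 3 tanh(2·6).
Therefore the extremal is
    y(x) = −3 cosh(2 x) + 3 tanh(2·6) sinh(2 x).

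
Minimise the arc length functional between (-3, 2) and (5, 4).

Arc-length functional: J[y] = ∫ sqrt(1 + (y')^2) dx.
Lagrangian L = sqrt(1 + (y')^2) has no explicit y dependence, so ∂L/∂y = 0 and the Euler-Lagrange equation gives
    d/dx( y' / sqrt(1 + (y')^2) ) = 0  ⇒  y' / sqrt(1 + (y')^2) = const.
Hence y' is constant, so y(x) is affine.
Fitting the endpoints (-3, 2) and (5, 4):
    slope m = (4 − 2) / (5 − (-3)) = 1/4,
    intercept c = 2 − m·(-3) = 11/4.
Extremal: y(x) = (1/4) x + 11/4.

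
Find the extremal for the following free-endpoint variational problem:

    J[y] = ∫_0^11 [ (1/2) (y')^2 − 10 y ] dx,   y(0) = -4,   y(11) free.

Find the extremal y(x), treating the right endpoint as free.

The Lagrangian L = (1/2) (y')^2 − 10 y gives
    ∂L/∂y = −10,   ∂L/∂y' = y'.
Euler-Lagrange: d/dx(y') − (−10) = 0, i.e. y'' + 10 = 0, so
    y(x) = −(10/2) x^2 + C1 x + C2.
Fixed left endpoint y(0) = -4 ⇒ C2 = -4.
The right endpoint x = 11 is free, so the natural (transversality) condition is ∂L/∂y' |_{x=11} = 0, i.e. y'(11) = 0.
Compute y'(x) = −10 x + C1, so y'(11) = −110 + C1 = 0 ⇒ C1 = 110.
Therefore the extremal is
    y(x) = −5 x^2 + 110 x − 4.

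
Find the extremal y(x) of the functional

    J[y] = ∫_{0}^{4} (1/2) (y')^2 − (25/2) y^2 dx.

The Lagrangian is L = (1/2) (y')^2 − (25/2) y^2.
Compute ∂L/∂y = -25y, ∂L/∂y' = y'.
The Euler-Lagrange equation d/dx(∂L/∂y') − ∂L/∂y = 0 reduces to
    y'' + 25 y = 0.
Its general solution is
    y(x) = A sin(5x) + B cos(5x),
with A, B fixed by the endpoint conditions.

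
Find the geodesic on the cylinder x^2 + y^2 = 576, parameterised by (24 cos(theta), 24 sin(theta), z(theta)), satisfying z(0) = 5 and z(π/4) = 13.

Parameterise the cylinder of radius R = 24 as
    r(θ) = (24 cos θ, 24 sin θ, z(θ)).
The arc-length element is
    ds = sqrt(576 + (dz/dθ)^2) dθ,
so the Lagrangian is L = sqrt(576 + z'^2).
L depends on z' only, not on z or θ, so ∂L/∂z = 0 and
    ∂L/∂z' = z' / sqrt(576 + z'^2).
The Euler-Lagrange equation gives
    d/dθ( z' / sqrt(576 + z'^2) ) = 0,
so z' is constant. Integrating once:
    z(θ) = a θ + b,
a helix on the cylinder (a straight line when the cylinder is unrolled). The constants a, b are determined by the endpoint conditions.
With endpoint conditions z(0) = 5 and z(π/4) = 13: from z(0) = b we get b = 5, and a·π/4 + 5 = 13 gives a = 32/π, so
    z(θ) = (32/π) θ + 5.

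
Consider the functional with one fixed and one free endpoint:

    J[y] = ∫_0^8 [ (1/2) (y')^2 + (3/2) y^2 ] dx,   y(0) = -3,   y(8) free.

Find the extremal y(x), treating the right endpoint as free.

The Lagrangian L = (1/2) (y')^2 + (3/2) y^2 gives
    ∂L/∂y = 3 y,   ∂L/∂y' = y'.
Euler-Lagrange: y'' − 3 y = 0.
With k = sqrt(3), the general solution is
    y(x) = A cosh(sqrt(3) x) + B sinh(sqrt(3) x).
Fixed left endpoint y(0) = -3 ⇒ A = -3.
The right endpoint x = 8 is free, so the natural (transversality) condition is ∂L/∂y' |_{x=8} = 0, i.e. y'(8) = 0.
Compute y'(x) = A k sinh(k x) + B k cosh(k x), so
    y'(8) = A k sinh(k·8) + B k cosh(k·8) = 0
    ⇒ B = −A tanh(k·8) = 3 tanh(sqrt(3)·8).
Therefore the extremal is
    y(x) = −3 cosh(sqrt(3) x) + 3 tanh(sqrt(3)·8) sinh(sqrt(3) x).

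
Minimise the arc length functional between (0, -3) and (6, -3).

Arc-length functional: J[y] = ∫ sqrt(1 + (y')^2) dx.
Lagrangian L = sqrt(1 + (y')^2) has no explicit y dependence, so ∂L/∂y = 0 and the Euler-Lagrange equation gives
    d/dx( y' / sqrt(1 + (y')^2) ) = 0  ⇒  y' / sqrt(1 + (y')^2) = const.
Hence y' is constant, so y(x) is affine.
Fitting the endpoints (0, -3) and (6, -3):
    slope m = ((-3) − (-3)) / (6 − 0) = 0,
    intercept c = (-3) − m·0 = -3.
Extremal: y(x) = -3.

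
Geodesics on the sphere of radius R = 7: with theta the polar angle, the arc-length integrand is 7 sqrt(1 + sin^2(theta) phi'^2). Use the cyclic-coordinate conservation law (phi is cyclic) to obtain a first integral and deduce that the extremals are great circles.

On the sphere of radius R = 7 with spherical coordinates (θ, φ), the induced metric is
    ds^2 = 49(dθ^2 + sin^2(θ) dφ^2).
Parameterise by θ; the arc-length functional is
    J[φ] = ∫ 7 sqrt(1 + sin^2(θ) (dφ/dθ)^2) dθ,
so L = 7 sqrt(1 + sin^2(θ) φ'^2). Compute
    ∂L/∂φ = 0  (L has no explicit φ dependence),
    ∂L/∂φ' = 7 sin^2(θ) φ' / sqrt(1 + sin^2(θ) φ'^2).
Since ∂L/∂φ = 0, the Euler-Lagrange equation
    d/dθ(∂L/∂φ') − ∂L/∂φ = 0
reduces to d/dθ(∂L/∂φ') = 0, i.e. the momentum conjugate to φ is conserved:
    7 sin^2(θ) φ' / sqrt(1 + sin^2(θ) φ'^2) = C.
The overall factor of 7 is constant, so dividing through gives Clairaut's relation sin^2(θ) φ' / sqrt(1 + sin^2(θ) φ'^2) = C' (with C' = C/7). Solving for φ' and integrating gives the great-circle family
    cot(θ) = A cos(φ − φ_0),
i.e. the intersection of the sphere with a plane through the origin. The two constants A and φ_0 (equivalently C and one phase) are fixed by the two endpoint conditions.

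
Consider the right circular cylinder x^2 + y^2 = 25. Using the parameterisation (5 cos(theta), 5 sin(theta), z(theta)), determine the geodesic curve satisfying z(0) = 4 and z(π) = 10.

Parameterise the cylinder of radius R = 5 as
    r(θ) = (5 cos θ, 5 sin θ, z(θ)).
The arc-length element is
    ds = sqrt(25 + (dz/dθ)^2) dθ,
so the Lagrangian is L = sqrt(25 + z'^2).
L depends on z' only, not on z or θ, so ∂L/∂z = 0 and
    ∂L/∂z' = z' / sqrt(25 + z'^2).
The Euler-Lagrange equation gives
    d/dθ( z' / sqrt(25 + z'^2) ) = 0,
so z' is constant. Integrating once:
    z(θ) = a θ + b,
a helix on the cylinder (a straight line when the cylinder is unrolled). The constants a, b are determined by the endpoint conditions.
With endpoint conditions z(0) = 4 and z(π) = 10: from z(0) = b we get b = 4, and a·π + 4 = 10 gives a = 6/π, so
    z(θ) = (6/π) θ + 4.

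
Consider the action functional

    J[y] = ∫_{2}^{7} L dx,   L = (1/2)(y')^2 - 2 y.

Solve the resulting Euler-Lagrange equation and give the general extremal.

The Lagrangian is L = (1/2)(y')^2 - 2 y.
∂L/∂y = -2.
∂L/∂y' = y'.
The Euler-Lagrange equation d/dx(∂L/∂y') − ∂L/∂y = 0 becomes:
    y'' + 2 = 0
General solution: y(x) = -x^2 + A x + B, where A and B are arbitrary constants fixed by the endpoint conditions.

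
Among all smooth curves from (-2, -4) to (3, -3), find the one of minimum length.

Arc-length functional: J[y] = ∫ sqrt(1 + (y')^2) dx.
Lagrangian L = sqrt(1 + (y')^2) has no explicit y dependence, so ∂L/∂y = 0 and the Euler-Lagrange equation gives
    d/dx( y' / sqrt(1 + (y')^2) ) = 0  ⇒  y' / sqrt(1 + (y')^2) = const.
Hence y' is constant, so y(x) is affine.
Fitting the endpoints (-2, -4) and (3, -3):
    slope m = ((-3) − (-4)) / (3 − (-2)) = 1/5,
    intercept c = (-4) − m·(-2) = -18/5.
Extremal: y(x) = (1/5) x - 18/5.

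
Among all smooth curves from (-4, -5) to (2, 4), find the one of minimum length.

Arc-length functional: J[y] = ∫ sqrt(1 + (y')^2) dx.
Lagrangian L = sqrt(1 + (y')^2) has no explicit y dependence, so ∂L/∂y = 0 and the Euler-Lagrange equation gives
    d/dx( y' / sqrt(1 + (y')^2) ) = 0  ⇒  y' / sqrt(1 + (y')^2) = const.
Hence y' is constant, so y(x) is affine.
Fitting the endpoints (-4, -5) and (2, 4):
    slope m = (4 − (-5)) / (2 − (-4)) = 3/2,
    intercept c = (-5) − m·(-4) = 1.
Extremal: y(x) = (3/2) x + 1.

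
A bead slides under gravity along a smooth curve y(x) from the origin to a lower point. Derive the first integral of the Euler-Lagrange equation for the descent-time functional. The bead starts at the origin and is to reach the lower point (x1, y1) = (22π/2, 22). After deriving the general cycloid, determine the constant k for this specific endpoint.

The Lagrangian L = sqrt((1 + y'^2) / y) has no explicit x dependence, so the Beltrami identity applies:
    L − y' ∂L/∂y' = C.
Compute ∂L/∂y' = y' / sqrt(y (1 + y'^2)).
Substitute:
    sqrt((1 + y'^2)/y) − y'·y' / sqrt(y (1 + y'^2))
    = (1 + y'^2) / sqrt(y (1 + y'^2)) − y'^2 / sqrt(y (1 + y'^2))
    = 1 / sqrt(y (1 + y'^2)) = C.
Squaring and rearranging gives the first integral
    y (1 + y'^2) = 1/C^2 =: k   (constant).
Solving this first-order ODE by the substitution
    y = (k/2)(1 − cos θ)
yields the cycloid parameterisation
    x(θ) = (k/2)(θ − sin θ),   y(θ) = (k/2)(1 − cos θ).
The constant k is fixed by the endpoint condition.
Now fit the given lower endpoint (x1, y1) = (22π/2, 22). At the bottom of the first arch (θ = π), the parametric equations give
    y(π) = (k/2)(1 − cos π) = k,
    x(π) = (k/2)(π − sin π) = kπ/2.
Matching y(π) = 22 gives k = 22, consistent with x(π) = 22π/2. Therefore the specific cycloid is
    x(θ) = (22/2)(θ − sin θ),   y(θ) = (22/2)(1 − cos θ).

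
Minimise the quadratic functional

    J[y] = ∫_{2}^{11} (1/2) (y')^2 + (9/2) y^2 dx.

The Lagrangian is L = (1/2) (y')^2 + (9/2) y^2.
Compute ∂L/∂y = 9y, ∂L/∂y' = y'.
The Euler-Lagrange equation d/dx(∂L/∂y') − ∂L/∂y = 0 reduces to
    y'' − 9 y = 0.
Its general solution is
    y(x) = A e^(3x) + B e^(−3x),
with A, B fixed by the endpoint conditions.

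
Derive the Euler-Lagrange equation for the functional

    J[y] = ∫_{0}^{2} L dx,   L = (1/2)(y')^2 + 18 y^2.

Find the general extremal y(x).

The Lagrangian is L = (1/2)(y')^2 + 18 y^2.
∂L/∂y = 36y.
∂L/∂y' = y'.
The Euler-Lagrange equation d/dx(∂L/∂y') − ∂L/∂y = 0 becomes:
    y'' - 36 y = 0
General solution: y(x) = A e^(6x) + B e^(-6x), where A and B are arbitrary constants fixed by the endpoint conditions.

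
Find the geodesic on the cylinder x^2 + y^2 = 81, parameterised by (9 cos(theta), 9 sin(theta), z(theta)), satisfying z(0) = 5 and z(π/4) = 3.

Parameterise the cylinder of radius R = 9 as
    r(θ) = (9 cos θ, 9 sin θ, z(θ)).
The arc-length element is
    ds = sqrt(81 + (dz/dθ)^2) dθ,
so the Lagrangian is L = sqrt(81 + z'^2).
L depends on z' only, not on z or θ, so ∂L/∂z = 0 and
    ∂L/∂z' = z' / sqrt(81 + z'^2).
The Euler-Lagrange equation gives
    d/dθ( z' / sqrt(81 + z'^2) ) = 0,
so z' is constant. Integrating once:
    z(θ) = a θ + b,
a helix on the cylinder (a straight line when the cylinder is unrolled). The constants a, b are determined by the endpoint conditions.
With endpoint conditions z(0) = 5 and z(π/4) = 3: from z(0) = b we get b = 5, and a·π/4 + 5 = 3 gives a = -8/π, so
    z(θ) = (-8/π) θ + 5.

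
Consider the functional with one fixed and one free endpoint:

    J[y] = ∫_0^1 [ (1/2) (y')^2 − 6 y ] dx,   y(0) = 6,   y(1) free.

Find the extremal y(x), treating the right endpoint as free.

The Lagrangian L = (1/2) (y')^2 − 6 y gives
    ∂L/∂y = −6,   ∂L/∂y' = y'.
Euler-Lagrange: d/dx(y') − (−6) = 0, i.e. y'' + 6 = 0, so
    y(x) = −(6/2) x^2 + C1 x + C2.
Fixed left endpoint y(0) = 6 ⇒ C2 = 6.
The right endpoint x = 1 is free, so the natural (transversality) condition is ∂L/∂y' |_{x=1} = 0, i.e. y'(1) = 0.
Compute y'(x) = −6 x + C1, so y'(1) = −6 + C1 = 0 ⇒ C1 = 6.
Therefore the extremal is
    y(x) = −3 x^2 + 6 x + 6.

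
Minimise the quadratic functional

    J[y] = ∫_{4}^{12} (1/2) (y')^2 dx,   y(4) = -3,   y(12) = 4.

The Lagrangian is L = (1/2) (y')^2.
Compute ∂L/∂y = 0, ∂L/∂y' = y'.
The Euler-Lagrange equation d/dx(∂L/∂y') − ∂L/∂y = 0 reduces to
    y'' = 0.
Its general solution is
    y(x) = A x + B,
with A, B fixed by the endpoint conditions.
Applying the endpoint conditions y(4) = -3 and y(12) = 4: solve A·4 + B = -3 and A·12 + B = 4. Subtracting gives A(12 − 4) = 4 − -3, so A = 7/8, and B = -3 − A·4 = -13/2. Therefore
    y(x) = (7/8) x - 13/2.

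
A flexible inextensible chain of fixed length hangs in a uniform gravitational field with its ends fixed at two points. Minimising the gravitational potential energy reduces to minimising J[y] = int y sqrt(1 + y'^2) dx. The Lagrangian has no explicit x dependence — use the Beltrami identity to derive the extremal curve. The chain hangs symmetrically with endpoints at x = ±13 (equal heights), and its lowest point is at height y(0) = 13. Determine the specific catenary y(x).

The Lagrangian L(y, y') = y sqrt(1 + y'^2) has no explicit x dependence, so the Beltrami identity applies:
    L − y' ∂L/∂y' = C.
Compute ∂L/∂y' = y · y' / sqrt(1 + y'^2). Then
    L − y' ∂L/∂y'
    = y sqrt(1 + y'^2) − y · y'^2 / sqrt(1 + y'^2)
    = y (1 + y'^2 − y'^2) / sqrt(1 + y'^2)
    = y / sqrt(1 + y'^2) = C.
Squaring gives y^2 = C^2 (1 + y'^2), i.e.
    y'^2 = y^2 / C^2 − 1.
Separating variables,
    dy / sqrt(y^2 − C^2) = dx / C,
and integrating gives arccosh(y / C) = (x − a)/C, so
    y(x) = C cosh((x − a)/C),
the catenary. The constants C and a are fixed by the two endpoint conditions (and, for the hanging-chain problem, the length constraint selects C).
Now fit the given data. The endpoints x = ±13 are symmetric at equal height, so the catenary is even about its minimum: a = 0 and y(x) = C cosh(x/C). The lowest point is y(0) = C cosh(0) = C, and we are told y(0) = 13, so C = 13. Therefore
    y(x) = 13 cosh(x/13),
and at the endpoints
    y(±13) = 13 cosh(13/13).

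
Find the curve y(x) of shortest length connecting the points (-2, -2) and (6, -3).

Arc-length functional: J[y] = ∫ sqrt(1 + (y')^2) dx.
Lagrangian L = sqrt(1 + (y')^2) has no explicit y dependence, so ∂L/∂y = 0 and the Euler-Lagrange equation gives
    d/dx( y' / sqrt(1 + (y')^2) ) = 0  ⇒  y' / sqrt(1 + (y')^2) = const.
Hence y' is constant, so y(x) is affine.
Fitting the endpoints (-2, -2) and (6, -3):
    slope m = ((-3) − (-2)) / (6 − (-2)) = -1/8,
    intercept c = (-2) − m·(-2) = -9/4.
Extremal: y(x) = (-1/8) x - 9/4.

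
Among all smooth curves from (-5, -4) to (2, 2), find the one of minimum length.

Arc-length functional: J[y] = ∫ sqrt(1 + (y')^2) dx.
Lagrangian L = sqrt(1 + (y')^2) has no explicit y dependence, so ∂L/∂y = 0 and the Euler-Lagrange equation gives
    d/dx( y' / sqrt(1 + (y')^2) ) = 0  ⇒  y' / sqrt(1 + (y')^2) = const.
Hence y' is constant, so y(x) is affine.
Fitting the endpoints (-5, -4) and (2, 2):
    slope m = (2 − (-4)) / (2 − (-5)) = 6/7,
    intercept c = (-4) − m·(-5) = 2/7.
Extremal: y(x) = (6/7) x + 2/7.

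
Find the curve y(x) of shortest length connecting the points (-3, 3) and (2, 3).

Arc-length functional: J[y] = ∫ sqrt(1 + (y')^2) dx.
Lagrangian L = sqrt(1 + (y')^2) has no explicit y dependence, so ∂L/∂y = 0 and the Euler-Lagrange equation gives
    d/dx( y' / sqrt(1 + (y')^2) ) = 0  ⇒  y' / sqrt(1 + (y')^2) = const.
Hence y' is constant, so y(x) is affine.
Fitting the endpoints (-3, 3) and (2, 3):
    slope m = (3 − 3) / (2 − (-3)) = 0,
    intercept c = 3 − m·(-3) = 3.
Extremal: y(x) = 3.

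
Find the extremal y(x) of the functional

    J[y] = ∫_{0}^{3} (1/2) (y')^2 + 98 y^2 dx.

The Lagrangian is L = (1/2) (y')^2 + 98 y^2.
Compute ∂L/∂y = 196y, ∂L/∂y' = y'.
The Euler-Lagrange equation d/dx(∂L/∂y') − ∂L/∂y = 0 reduces to
    y'' − 196 y = 0.
Its general solution is
    y(x) = A e^(14x) + B e^(−14x),
with A, B fixed by the endpoint conditions.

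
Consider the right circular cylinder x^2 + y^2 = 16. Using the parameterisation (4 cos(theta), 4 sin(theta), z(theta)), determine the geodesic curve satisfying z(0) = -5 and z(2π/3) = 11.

Parameterise the cylinder of radius R = 4 as
    r(θ) = (4 cos θ, 4 sin θ, z(θ)).
The arc-length element is
    ds = sqrt(16 + (dz/dθ)^2) dθ,
so the Lagrangian is L = sqrt(16 + z'^2).
L depends on z' only, not on z or θ, so ∂L/∂z = 0 and
    ∂L/∂z' = z' / sqrt(16 + z'^2).
The Euler-Lagrange equation gives
    d/dθ( z' / sqrt(16 + z'^2) ) = 0,
so z' is constant. Integrating once:
    z(θ) = a θ + b,
a helix on the cylinder (a straight line when the cylinder is unrolled). The constants a, b are determined by the endpoint conditions.
With endpoint conditions z(0) = -5 and z(2π/3) = 11: from z(0) = b we get b = -5, and a·2π/3 + -5 = 11 gives a = 24/π, so
    z(θ) = (24/π) θ − 5.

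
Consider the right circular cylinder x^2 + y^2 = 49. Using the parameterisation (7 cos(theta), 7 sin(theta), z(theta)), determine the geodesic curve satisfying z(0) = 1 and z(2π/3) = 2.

Parameterise the cylinder of radius R = 7 as
    r(θ) = (7 cos θ, 7 sin θ, z(θ)).
The arc-length element is
    ds = sqrt(49 + (dz/dθ)^2) dθ,
so the Lagrangian is L = sqrt(49 + z'^2).
L depends on z' only, not on z or θ, so ∂L/∂z = 0 and
    ∂L/∂z' = z' / sqrt(49 + z'^2).
The Euler-Lagrange equation gives
    d/dθ( z' / sqrt(49 + z'^2) ) = 0,
so z' is constant. Integrating once:
    z(θ) = a θ + b,
a helix on the cylinder (a straight line when the cylinder is unrolled). The constants a, b are determined by the endpoint conditions.
With endpoint conditions z(0) = 1 and z(2π/3) = 2: from z(0) = b we get b = 1, and a·2π/3 + 1 = 2 gives a = 3/(2π), so
    z(θ) = (3/(2π)) θ + 1.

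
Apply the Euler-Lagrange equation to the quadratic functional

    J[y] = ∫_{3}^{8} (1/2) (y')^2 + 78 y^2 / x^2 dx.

The Lagrangian is L = (1/2) (y')^2 + 78 y^2 / x^2.
Compute ∂L/∂y = 156y/x^2, ∂L/∂y' = y'.
The Euler-Lagrange equation d/dx(∂L/∂y') − ∂L/∂y = 0 reduces to
    y'' − 156/x^2 · y = 0  (x > 0).
Its general solution is
    y(x) = A x^13 + B x^(-12),
with A, B fixed by the endpoint conditions.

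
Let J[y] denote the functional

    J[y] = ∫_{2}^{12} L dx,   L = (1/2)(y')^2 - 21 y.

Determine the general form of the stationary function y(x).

The Lagrangian is L = (1/2)(y')^2 - 21 y.
∂L/∂y = -21.
∂L/∂y' = y'.
The Euler-Lagrange equation d/dx(∂L/∂y') − ∂L/∂y = 0 becomes:
    y'' + 21 = 0
General solution: y(x) = -(21/2) x^2 + A x + B, where A and B are arbitrary constants fixed by the endpoint conditions.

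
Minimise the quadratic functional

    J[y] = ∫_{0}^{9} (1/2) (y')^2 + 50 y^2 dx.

The Lagrangian is L = (1/2) (y')^2 + 50 y^2.
Compute ∂L/∂y = 100y, ∂L/∂y' = y'.
The Euler-Lagrange equation d/dx(∂L/∂y') − ∂L/∂y = 0 reduces to
    y'' − 100 y = 0.
Its general solution is
    y(x) = A e^(10x) + B e^(−10x),
with A, B fixed by the endpoint conditions.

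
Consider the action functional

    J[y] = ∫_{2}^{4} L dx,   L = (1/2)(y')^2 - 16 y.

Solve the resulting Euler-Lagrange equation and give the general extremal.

The Lagrangian is L = (1/2)(y')^2 - 16 y.
∂L/∂y = -16.
∂L/∂y' = y'.
The Euler-Lagrange equation d/dx(∂L/∂y') − ∂L/∂y = 0 becomes:
    y'' + 16 = 0
General solution: y(x) = -8 x^2 + A x + B, where A and B are arbitrary constants fixed by the endpoint conditions.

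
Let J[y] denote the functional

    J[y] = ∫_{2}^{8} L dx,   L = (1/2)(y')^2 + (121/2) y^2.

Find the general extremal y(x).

The Lagrangian is L = (1/2)(y')^2 + (121/2) y^2.
∂L/∂y = 121y.
∂L/∂y' = y'.
The Euler-Lagrange equation d/dx(∂L/∂y') − ∂L/∂y = 0 becomes:
    y'' - 121 y = 0
General solution: y(x) = A e^(11x) + B e^(-11x), where A and B are arbitrary constants fixed by the endpoint conditions.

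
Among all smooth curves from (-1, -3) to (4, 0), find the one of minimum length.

Arc-length functional: J[y] = ∫ sqrt(1 + (y')^2) dx.
Lagrangian L = sqrt(1 + (y')^2) has no explicit y dependence, so ∂L/∂y = 0 and the Euler-Lagrange equation gives
    d/dx( y' / sqrt(1 + (y')^2) ) = 0  ⇒  y' / sqrt(1 + (y')^2) = const.
Hence y' is constant, so y(x) is affine.
Fitting the endpoints (-1, -3) and (4, 0):
    slope m = (0 − (-3)) / (4 − (-1)) = 3/5,
    intercept c = (-3) − m·(-1) = -12/5.
Extremal: y(x) = (3/5) x - 12/5.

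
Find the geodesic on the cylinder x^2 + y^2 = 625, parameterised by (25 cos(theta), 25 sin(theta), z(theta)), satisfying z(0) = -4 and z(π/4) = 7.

Parameterise the cylinder of radius R = 25 as
    r(θ) = (25 cos θ, 25 sin θ, z(θ)).
The arc-length element is
    ds = sqrt(625 + (dz/dθ)^2) dθ,
so the Lagrangian is L = sqrt(625 + z'^2).
L depends on z' only, not on z or θ, so ∂L/∂z = 0 and
    ∂L/∂z' = z' / sqrt(625 + z'^2).
The Euler-Lagrange equation gives
    d/dθ( z' / sqrt(625 + z'^2) ) = 0,
so z' is constant. Integrating once:
    z(θ) = a θ + b,
a helix on the cylinder (a straight line when the cylinder is unrolled). The constants a, b are determined by the endpoint conditions.
With endpoint conditions z(0) = -4 and z(π/4) = 7: from z(0) = b we get b = -4, and a·π/4 + -4 = 7 gives a = 44/π, so
    z(θ) = (44/π) θ − 4.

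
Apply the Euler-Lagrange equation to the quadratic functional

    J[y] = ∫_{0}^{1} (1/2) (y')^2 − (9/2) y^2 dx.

The Lagrangian is L = (1/2) (y')^2 − (9/2) y^2.
Compute ∂L/∂y = -9y, ∂L/∂y' = y'.
The Euler-Lagrange equation d/dx(∂L/∂y') − ∂L/∂y = 0 reduces to
    y'' + 9 y = 0.
Its general solution is
    y(x) = A sin(3x) + B cos(3x),
with A, B fixed by the endpoint conditions.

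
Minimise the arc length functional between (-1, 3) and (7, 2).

Arc-length functional: J[y] = ∫ sqrt(1 + (y')^2) dx.
Lagrangian L = sqrt(1 + (y')^2) has no explicit y dependence, so ∂L/∂y = 0 and the Euler-Lagrange equation gives
    d/dx( y' / sqrt(1 + (y')^2) ) = 0  ⇒  y' / sqrt(1 + (y')^2) = const.
Hence y' is constant, so y(x) is affine.
Fitting the endpoints (-1, 3) and (7, 2):
    slope m = (2 − 3) / (7 − (-1)) = -1/8,
    intercept c = 3 − m·(-1) = 23/8.
Extremal: y(x) = (-1/8) x + 23/8.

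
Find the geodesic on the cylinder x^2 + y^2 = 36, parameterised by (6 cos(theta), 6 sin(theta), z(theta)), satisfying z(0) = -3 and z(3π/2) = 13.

Parameterise the cylinder of radius R = 6 as
    r(θ) = (6 cos θ, 6 sin θ, z(θ)).
The arc-length element is
    ds = sqrt(36 + (dz/dθ)^2) dθ,
so the Lagrangian is L = sqrt(36 + z'^2).
L depends on z' only, not on z or θ, so ∂L/∂z = 0 and
    ∂L/∂z' = z' / sqrt(36 + z'^2).
The Euler-Lagrange equation gives
    d/dθ( z' / sqrt(36 + z'^2) ) = 0,
so z' is constant. Integrating once:
    z(θ) = a θ + b,
a helix on the cylinder (a straight line when the cylinder is unrolled). The constants a, b are determined by the endpoint conditions.
With endpoint conditions z(0) = -3 and z(3π/2) = 13: from z(0) = b we get b = -3, and a·3π/2 + -3 = 13 gives a = 32/(3π), so
    z(θ) = (32/(3π)) θ − 3.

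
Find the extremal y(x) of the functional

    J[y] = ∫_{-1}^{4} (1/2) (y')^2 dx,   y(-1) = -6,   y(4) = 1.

The Lagrangian is L = (1/2) (y')^2.
Compute ∂L/∂y = 0, ∂L/∂y' = y'.
The Euler-Lagrange equation d/dx(∂L/∂y') − ∂L/∂y = 0 reduces to
    y'' = 0.
Its general solution is
    y(x) = A x + B,
with A, B fixed by the endpoint conditions.
Applying the endpoint conditions y(-1) = -6 and y(4) = 1: solve A·-1 + B = -6 and A·4 + B = 1. Subtracting gives A(4 − -1) = 1 − -6, so A = 7/5, and B = -6 − A·-1 = -23/5. Therefore
    y(x) = (7/5) x - 23/5.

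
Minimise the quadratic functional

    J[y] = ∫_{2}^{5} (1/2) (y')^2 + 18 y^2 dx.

The Lagrangian is L = (1/2) (y')^2 + 18 y^2.
Compute ∂L/∂y = 36y, ∂L/∂y' = y'.
The Euler-Lagrange equation d/dx(∂L/∂y') − ∂L/∂y = 0 reduces to
    y'' − 36 y = 0.
Its general solution is
    y(x) = A e^(6x) + B e^(−6x),
with A, B fixed by the endpoint conditions.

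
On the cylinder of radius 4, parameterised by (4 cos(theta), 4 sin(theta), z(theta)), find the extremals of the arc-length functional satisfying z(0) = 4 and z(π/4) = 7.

Parameterise the cylinder of radius R = 4 as
    r(θ) = (4 cos θ, 4 sin θ, z(θ)).
The arc-length element is
    ds = sqrt(16 + (dz/dθ)^2) dθ,
so the Lagrangian is L = sqrt(16 + z'^2).
L depends on z' only, not on z or θ, so ∂L/∂z = 0 and
    ∂L/∂z' = z' / sqrt(16 + z'^2).
The Euler-Lagrange equation gives
    d/dθ( z' / sqrt(16 + z'^2) ) = 0,
so z' is constant. Integrating once:
    z(θ) = a θ + b,
a helix on the cylinder (a straight line when the cylinder is unrolled). The constants a, b are determined by the endpoint conditions.
With endpoint conditions z(0) = 4 and z(π/4) = 7: from z(0) = b we get b = 4, and a·π/4 + 4 = 7 gives a = 12/π, so
    z(θ) = (12/π) θ + 4.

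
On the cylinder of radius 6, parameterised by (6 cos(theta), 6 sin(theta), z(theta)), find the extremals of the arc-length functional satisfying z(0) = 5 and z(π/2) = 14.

Parameterise the cylinder of radius R = 6 as
    r(θ) = (6 cos θ, 6 sin θ, z(θ)).
The arc-length element is
    ds = sqrt(36 + (dz/dθ)^2) dθ,
so the Lagrangian is L = sqrt(36 + z'^2).
L depends on z' only, not on z or θ, so ∂L/∂z = 0 and
    ∂L/∂z' = z' / sqrt(36 + z'^2).
The Euler-Lagrange equation gives
    d/dθ( z' / sqrt(36 + z'^2) ) = 0,
so z' is constant. Integrating once:
    z(θ) = a θ + b,
a helix on the cylinder (a straight line when the cylinder is unrolled). The constants a, b are determined by the endpoint conditions.
With endpoint conditions z(0) = 5 and z(π/2) = 14: from z(0) = b we get b = 5, and a·π/2 + 5 = 14 gives a = 18/π, so
    z(θ) = (18/π) θ + 5.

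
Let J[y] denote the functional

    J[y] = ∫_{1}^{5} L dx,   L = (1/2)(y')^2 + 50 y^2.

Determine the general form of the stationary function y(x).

The Lagrangian is L = (1/2)(y')^2 + 50 y^2.
∂L/∂y = 100y.
∂L/∂y' = y'.
The Euler-Lagrange equation d/dx(∂L/∂y') − ∂L/∂y = 0 becomes:
    y'' - 100 y = 0
General solution: y(x) = A e^(10x) + B e^(-10x), where A and B are arbitrary constants fixed by the endpoint conditions.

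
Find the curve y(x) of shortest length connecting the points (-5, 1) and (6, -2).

Arc-length functional: J[y] = ∫ sqrt(1 + (y')^2) dx.
Lagrangian L = sqrt(1 + (y')^2) has no explicit y dependence, so ∂L/∂y = 0 and the Euler-Lagrange equation gives
    d/dx( y' / sqrt(1 + (y')^2) ) = 0  ⇒  y' / sqrt(1 + (y')^2) = const.
Hence y' is constant, so y(x) is affine.
Fitting the endpoints (-5, 1) and (6, -2):
    slope m = ((-2) − 1) / (6 − (-5)) = -3/11,
    intercept c = 1 − m·(-5) = -4/11.
Extremal: y(x) = (-3/11) x - 4/11.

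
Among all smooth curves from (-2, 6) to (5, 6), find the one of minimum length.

Arc-length functional: J[y] = ∫ sqrt(1 + (y')^2) dx.
Lagrangian L = sqrt(1 + (y')^2) has no explicit y dependence, so ∂L/∂y = 0 and the Euler-Lagrange equation gives
    d/dx( y' / sqrt(1 + (y')^2) ) = 0  ⇒  y' / sqrt(1 + (y')^2) = const.
Hence y' is constant, so y(x) is affine.
Fitting the endpoints (-2, 6) and (5, 6):
    slope m = (6 − 6) / (5 − (-2)) = 0,
    intercept c = 6 − m·(-2) = 6.
Extremal: y(x) = 6.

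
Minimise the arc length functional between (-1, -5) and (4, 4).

Arc-length functional: J[y] = ∫ sqrt(1 + (y')^2) dx.
Lagrangian L = sqrt(1 + (y')^2) has no explicit y dependence, so ∂L/∂y = 0 and the Euler-Lagrange equation gives
    d/dx( y' / sqrt(1 + (y')^2) ) = 0  ⇒  y' / sqrt(1 + (y')^2) = const.
Hence y' is constant, so y(x) is affine.
Fitting the endpoints (-1, -5) and (4, 4):
    slope m = (4 − (-5)) / (4 − (-1)) = 9/5,
    intercept c = (-5) − m·(-1) = -16/5.
Extremal: y(x) = (9/5) x - 16/5.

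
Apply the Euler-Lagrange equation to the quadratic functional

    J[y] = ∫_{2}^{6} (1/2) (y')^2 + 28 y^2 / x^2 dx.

The Lagrangian is L = (1/2) (y')^2 + 28 y^2 / x^2.
Compute ∂L/∂y = 56y/x^2, ∂L/∂y' = y'.
The Euler-Lagrange equation d/dx(∂L/∂y') − ∂L/∂y = 0 reduces to
    y'' − 56/x^2 · y = 0  (x > 0).
Its general solution is
    y(x) = A x^8 + B x^(-7),
with A, B fixed by the endpoint conditions.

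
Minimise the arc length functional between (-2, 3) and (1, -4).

Arc-length functional: J[y] = ∫ sqrt(1 + (y')^2) dx.
Lagrangian L = sqrt(1 + (y')^2) has no explicit y dependence, so ∂L/∂y = 0 and the Euler-Lagrange equation gives
    d/dx( y' / sqrt(1 + (y')^2) ) = 0  ⇒  y' / sqrt(1 + (y')^2) = const.
Hence y' is constant, so y(x) is affine.
Fitting the endpoints (-2, 3) and (1, -4):
    slope m = ((-4) − 3) / (1 − (-2)) = -7/3,
    intercept c = 3 − m·(-2) = -5/3.
Extremal: y(x) = (-7/3) x - 5/3.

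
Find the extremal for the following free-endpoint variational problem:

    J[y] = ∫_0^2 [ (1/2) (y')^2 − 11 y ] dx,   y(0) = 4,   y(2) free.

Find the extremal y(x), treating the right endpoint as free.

The Lagrangian L = (1/2) (y')^2 − 11 y gives
    ∂L/∂y = −11,   ∂L/∂y' = y'.
Euler-Lagrange: d/dx(y') − (−11) = 0, i.e. y'' + 11 = 0, so
    y(x) = −(11/2) x^2 + C1 x + C2.
Fixed left endpoint y(0) = 4 ⇒ C2 = 4.
The right endpoint x = 2 is free, so the natural (transversality) condition is ∂L/∂y' |_{x=2} = 0, i.e. y'(2) = 0.
Compute y'(x) = −11 x + C1, so y'(2) = −22 + C1 = 0 ⇒ C1 = 22.
Therefore the extremal is
    y(x) = −(11/2) x^2 + 22 x + 4.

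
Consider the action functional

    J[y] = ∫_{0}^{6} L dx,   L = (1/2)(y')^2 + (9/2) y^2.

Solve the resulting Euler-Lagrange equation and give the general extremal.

The Lagrangian is L = (1/2)(y')^2 + (9/2) y^2.
∂L/∂y = 9y.
∂L/∂y' = y'.
The Euler-Lagrange equation d/dx(∂L/∂y') − ∂L/∂y = 0 becomes:
    y'' - 9 y = 0
General solution: y(x) = A e^(3x) + B e^(-3x), where A and B are arbitrary constants fixed by the endpoint conditions.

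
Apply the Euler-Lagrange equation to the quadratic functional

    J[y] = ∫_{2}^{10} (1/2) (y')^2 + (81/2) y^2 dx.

The Lagrangian is L = (1/2) (y')^2 + (81/2) y^2.
Compute ∂L/∂y = 81y, ∂L/∂y' = y'.
The Euler-Lagrange equation d/dx(∂L/∂y') − ∂L/∂y = 0 reduces to
    y'' − 81 y = 0.
Its general solution is
    y(x) = A e^(9x) + B e^(−9x),
with A, B fixed by the endpoint conditions.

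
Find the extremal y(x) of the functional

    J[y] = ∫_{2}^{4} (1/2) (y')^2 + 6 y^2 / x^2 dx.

The Lagrangian is L = (1/2) (y')^2 + 6 y^2 / x^2.
Compute ∂L/∂y = 12y/x^2, ∂L/∂y' = y'.
The Euler-Lagrange equation d/dx(∂L/∂y') − ∂L/∂y = 0 reduces to
    y'' − 12/x^2 · y = 0  (x > 0).
Its general solution is
    y(x) = A x^4 + B x^(-3),
with A, B fixed by the endpoint conditions.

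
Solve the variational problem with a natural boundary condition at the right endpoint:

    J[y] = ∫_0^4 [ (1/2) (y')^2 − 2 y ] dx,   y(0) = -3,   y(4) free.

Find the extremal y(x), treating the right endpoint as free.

The Lagrangian L = (1/2) (y')^2 − 2 y gives
    ∂L/∂y = −2,   ∂L/∂y' = y'.
Euler-Lagrange: d/dx(y') − (−2) = 0, i.e. y'' + 2 = 0, so
    y(x) = −(2/2) x^2 + C1 x + C2.
Fixed left endpoint y(0) = -3 ⇒ C2 = -3.
The right endpoint x = 4 is free, so the natural (transversality) condition is ∂L/∂y' |_{x=4} = 0, i.e. y'(4) = 0.
Compute y'(x) = −2 x + C1, so y'(4) = −8 + C1 = 0 ⇒ C1 = 8.
Therefore the extremal is
    y(x) = −x^2 + 8 x − 3.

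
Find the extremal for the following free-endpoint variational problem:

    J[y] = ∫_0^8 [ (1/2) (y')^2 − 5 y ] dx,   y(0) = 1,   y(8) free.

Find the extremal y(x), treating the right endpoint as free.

The Lagrangian L = (1/2) (y')^2 − 5 y gives
    ∂L/∂y = −5,   ∂L/∂y' = y'.
Euler-Lagrange: d/dx(y') − (−5) = 0, i.e. y'' + 5 = 0, so
    y(x) = −(5/2) x^2 + C1 x + C2.
Fixed left endpoint y(0) = 1 ⇒ C2 = 1.
The right endpoint x = 8 is free, so the natural (transversality) condition is ∂L/∂y' |_{x=8} = 0, i.e. y'(8) = 0.
Compute y'(x) = −5 x + C1, so y'(8) = −40 + C1 = 0 ⇒ C1 = 40.
Therefore the extremal is
    y(x) = −(5/2) x^2 + 40 x + 1.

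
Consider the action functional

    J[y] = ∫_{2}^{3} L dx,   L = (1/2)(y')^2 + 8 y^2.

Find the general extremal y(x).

The Lagrangian is L = (1/2)(y')^2 + 8 y^2.
∂L/∂y = 16y.
∂L/∂y' = y'.
The Euler-Lagrange equation d/dx(∂L/∂y') − ∂L/∂y = 0 becomes:
    y'' - 16 y = 0
General solution: y(x) = A e^(4x) + B e^(-4x), where A and B are arbitrary constants fixed by the endpoint conditions.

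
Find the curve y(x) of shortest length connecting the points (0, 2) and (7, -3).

Arc-length functional: J[y] = ∫ sqrt(1 + (y')^2) dx.
Lagrangian L = sqrt(1 + (y')^2) has no explicit y dependence, so ∂L/∂y = 0 and the Euler-Lagrange equation gives
    d/dx( y' / sqrt(1 + (y')^2) ) = 0  ⇒  y' / sqrt(1 + (y')^2) = const.
Hence y' is constant, so y(x) is affine.
Fitting the endpoints (0, 2) and (7, -3):
    slope m = ((-3) − 2) / (7 − 0) = -5/7,
    intercept c = 2 − m·0 = 2.
Extremal: y(x) = (-5/7) x + 2.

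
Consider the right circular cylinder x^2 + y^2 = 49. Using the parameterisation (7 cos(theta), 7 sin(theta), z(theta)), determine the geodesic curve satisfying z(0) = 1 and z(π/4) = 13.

Parameterise the cylinder of radius R = 7 as
    r(θ) = (7 cos θ, 7 sin θ, z(θ)).
The arc-length element is
    ds = sqrt(49 + (dz/dθ)^2) dθ,
so the Lagrangian is L = sqrt(49 + z'^2).
L depends on z' only, not on z or θ, so ∂L/∂z = 0 and
    ∂L/∂z' = z' / sqrt(49 + z'^2).
The Euler-Lagrange equation gives
    d/dθ( z' / sqrt(49 + z'^2) ) = 0,
so z' is constant. Integrating once:
    z(θ) = a θ + b,
a helix on the cylinder (a straight line when the cylinder is unrolled). The constants a, b are determined by the endpoint conditions.
With endpoint conditions z(0) = 1 and z(π/4) = 13: from z(0) = b we get b = 1, and a·π/4 + 1 = 13 gives a = 48/π, so
    z(θ) = (48/π) θ + 1.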